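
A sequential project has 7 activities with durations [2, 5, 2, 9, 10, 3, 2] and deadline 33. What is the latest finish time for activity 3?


LF(activity 3) = deadline - sum of successor durations
Successors: activities 4 through 7 with durations [9, 10, 3, 2]
Sum of successor durations = 24
LF = 33 - 24 = 9

9


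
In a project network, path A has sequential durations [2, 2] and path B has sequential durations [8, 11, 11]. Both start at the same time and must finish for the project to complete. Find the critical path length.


Path A total = 2 + 2 = 4
Path B total = 8 + 11 + 11 = 30
Critical path = longest path = max(4, 30) = 30

30


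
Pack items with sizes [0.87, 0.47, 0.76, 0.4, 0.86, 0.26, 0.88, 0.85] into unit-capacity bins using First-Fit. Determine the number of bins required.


Place items sequentially using First-Fit:
  Item 0.87 -> new Bin 1
  Item 0.47 -> new Bin 2
  Item 0.76 -> new Bin 3
  Item 0.4 -> Bin 2 (now 0.87)
  Item 0.86 -> new Bin 4
  Item 0.26 -> new Bin 5
  Item 0.88 -> new Bin 6
  Item 0.85 -> new Bin 7
Total bins used = 7

7


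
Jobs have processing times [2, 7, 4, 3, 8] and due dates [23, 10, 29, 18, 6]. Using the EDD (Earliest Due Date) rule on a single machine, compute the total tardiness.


Sort by due date (EDD order): [(8, 6), (7, 10), (3, 18), (2, 23), (4, 29)]
Compute completion times and tardiness:
  Job 1: p=8, d=6, C=8, tardiness=max(0,8-6)=2
  Job 2: p=7, d=10, C=15, tardiness=max(0,15-10)=5
  Job 3: p=3, d=18, C=18, tardiness=max(0,18-18)=0
  Job 4: p=2, d=23, C=20, tardiness=max(0,20-23)=0
  Job 5: p=4, d=29, C=24, tardiness=max(0,24-29)=0
Total tardiness = 7

7


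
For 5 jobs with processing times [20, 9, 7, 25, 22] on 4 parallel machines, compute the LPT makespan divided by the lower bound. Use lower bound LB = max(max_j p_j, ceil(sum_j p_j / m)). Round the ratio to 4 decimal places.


LPT order: [25, 22, 20, 9, 7]
Machine loads after assignment: [25, 22, 20, 16]
LPT makespan = 25
Lower bound = max(max_job, ceil(total/4)) = max(25, 21) = 25
Ratio = 25 / 25 = 1.0

1.0


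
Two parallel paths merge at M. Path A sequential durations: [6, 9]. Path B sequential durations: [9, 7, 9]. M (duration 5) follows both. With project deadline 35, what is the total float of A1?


Forward pass: ES(A1) = sum of predecessors on chain A = 0
EF = ES + duration = 0 + 6 = 6
Backward pass: LF(M) = deadline = 35; LS(M) = 35 - 5 = 30
LF(A1) = LS(M) - sum(successors on chain A) = 30 - 9 = 21
LS = LF - duration = 21 - 6 = 15
Total float = LS - ES = 15 - 0 = 15

15


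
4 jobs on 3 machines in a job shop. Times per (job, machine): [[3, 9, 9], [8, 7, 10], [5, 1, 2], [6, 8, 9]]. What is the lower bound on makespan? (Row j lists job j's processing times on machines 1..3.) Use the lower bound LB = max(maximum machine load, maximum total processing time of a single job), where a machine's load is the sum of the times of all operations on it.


Machine loads:
  Machine 1: 3 + 8 + 5 + 6 = 22
  Machine 2: 9 + 7 + 1 + 8 = 25
  Machine 3: 9 + 10 + 2 + 9 = 30
Max machine load = 30
Job totals:
  Job 1: 21
  Job 2: 25
  Job 3: 8
  Job 4: 23
Max job total = 25
Lower bound = max(30, 25) = 30

30


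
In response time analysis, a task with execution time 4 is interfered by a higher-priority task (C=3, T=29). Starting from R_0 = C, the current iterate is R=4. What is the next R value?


R_next = C + ceil(R_prev / T_hp) * C_hp
ceil(4 / 29) = ceil(0.1379) = 1
Interference = 1 * 3 = 3
R_next = 4 + 3 = 7

7


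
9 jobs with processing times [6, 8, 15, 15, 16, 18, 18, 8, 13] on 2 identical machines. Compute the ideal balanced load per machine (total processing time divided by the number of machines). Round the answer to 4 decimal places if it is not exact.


Total processing time = 6 + 8 + 15 + 15 + 16 + 18 + 18 + 8 + 13 = 117
Number of machines = 2
Ideal balanced load = 117 / 2 = 58.5

58.5


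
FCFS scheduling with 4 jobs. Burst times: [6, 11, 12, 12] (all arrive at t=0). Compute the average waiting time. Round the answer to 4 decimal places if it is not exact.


FCFS order (as given): [6, 11, 12, 12]
Waiting times:
  Job 1: wait = 0
  Job 2: wait = 6
  Job 3: wait = 17
  Job 4: wait = 29
Sum of waiting times = 52
Average waiting time = 52/4 = 13.0

13.0


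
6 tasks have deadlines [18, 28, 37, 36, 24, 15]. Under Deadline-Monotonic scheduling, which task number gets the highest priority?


Sort tasks by relative deadline (ascending):
  Task 6: deadline = 15
  Task 1: deadline = 18
  Task 5: deadline = 24
  Task 2: deadline = 28
  Task 4: deadline = 36
  Task 3: deadline = 37
Priority order (highest first): [6, 1, 5, 2, 4, 3]
Highest priority task = 6

6


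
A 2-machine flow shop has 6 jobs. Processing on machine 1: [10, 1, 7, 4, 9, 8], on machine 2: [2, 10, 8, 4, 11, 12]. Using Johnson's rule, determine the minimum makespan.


Apply Johnson's rule:
  Group 1 (a <= b): [(2, 1, 10), (4, 4, 4), (3, 7, 8), (6, 8, 12), (5, 9, 11)]
  Group 2 (a > b): [(1, 10, 2)]
Optimal job order: [2, 4, 3, 6, 5, 1]
Schedule:
  Job 2: M1 done at 1, M2 done at 11
  Job 4: M1 done at 5, M2 done at 15
  Job 3: M1 done at 12, M2 done at 23
  Job 6: M1 done at 20, M2 done at 35
  Job 5: M1 done at 29, M2 done at 46
  Job 1: M1 done at 39, M2 done at 48
Makespan = 48

48


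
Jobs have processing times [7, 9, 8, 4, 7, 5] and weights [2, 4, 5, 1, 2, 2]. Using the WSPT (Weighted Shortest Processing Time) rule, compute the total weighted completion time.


Compute p/w ratios and sort ascending (WSPT): [(8, 5), (9, 4), (5, 2), (7, 2), (7, 2), (4, 1)]
Compute weighted completion times:
  Job (p=8,w=5): C=8, w*C=5*8=40
  Job (p=9,w=4): C=17, w*C=4*17=68
  Job (p=5,w=2): C=22, w*C=2*22=44
  Job (p=7,w=2): C=29, w*C=2*29=58
  Job (p=7,w=2): C=36, w*C=2*36=72
  Job (p=4,w=1): C=40, w*C=1*40=40
Total weighted completion time = 322

322


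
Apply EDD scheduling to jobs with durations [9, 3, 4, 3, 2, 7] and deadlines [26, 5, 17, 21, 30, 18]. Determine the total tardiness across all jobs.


Sort by due date (EDD order): [(3, 5), (4, 17), (7, 18), (3, 21), (9, 26), (2, 30)]
Compute completion times and tardiness:
  Job 1: p=3, d=5, C=3, tardiness=max(0,3-5)=0
  Job 2: p=4, d=17, C=7, tardiness=max(0,7-17)=0
  Job 3: p=7, d=18, C=14, tardiness=max(0,14-18)=0
  Job 4: p=3, d=21, C=17, tardiness=max(0,17-21)=0
  Job 5: p=9, d=26, C=26, tardiness=max(0,26-26)=0
  Job 6: p=2, d=30, C=28, tardiness=max(0,28-30)=0
Total tardiness = 0

0


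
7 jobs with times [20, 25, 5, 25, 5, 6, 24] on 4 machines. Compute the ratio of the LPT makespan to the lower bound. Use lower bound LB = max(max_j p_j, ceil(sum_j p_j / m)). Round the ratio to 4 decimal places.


LPT order: [25, 25, 24, 20, 6, 5, 5]
Machine loads after assignment: [30, 25, 29, 26]
LPT makespan = 30
Lower bound = max(max_job, ceil(total/4)) = max(25, 28) = 28
Ratio = 30 / 28 = 1.0714

1.0714


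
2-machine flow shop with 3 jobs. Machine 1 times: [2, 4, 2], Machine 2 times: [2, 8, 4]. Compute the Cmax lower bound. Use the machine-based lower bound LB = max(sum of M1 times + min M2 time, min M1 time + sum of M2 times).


LB1 = sum(M1 times) + min(M2 times) = 8 + 2 = 10
LB2 = min(M1 times) + sum(M2 times) = 2 + 14 = 16
Lower bound = max(LB1, LB2) = max(10, 16) = 16

16


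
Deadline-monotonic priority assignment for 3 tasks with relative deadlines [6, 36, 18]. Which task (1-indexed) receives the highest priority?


Sort tasks by relative deadline (ascending):
  Task 1: deadline = 6
  Task 3: deadline = 18
  Task 2: deadline = 36
Priority order (highest first): [1, 3, 2]
Highest priority task = 1

1


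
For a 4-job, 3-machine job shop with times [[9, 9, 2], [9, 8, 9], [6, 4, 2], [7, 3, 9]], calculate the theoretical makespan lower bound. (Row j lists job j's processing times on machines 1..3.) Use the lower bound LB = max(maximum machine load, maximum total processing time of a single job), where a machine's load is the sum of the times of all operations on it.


Machine loads:
  Machine 1: 9 + 9 + 6 + 7 = 31
  Machine 2: 9 + 8 + 4 + 3 = 24
  Machine 3: 2 + 9 + 2 + 9 = 22
Max machine load = 31
Job totals:
  Job 1: 20
  Job 2: 26
  Job 3: 12
  Job 4: 19
Max job total = 26
Lower bound = max(31, 26) = 31

31


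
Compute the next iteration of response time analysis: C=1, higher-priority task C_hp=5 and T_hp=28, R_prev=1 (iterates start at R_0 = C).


R_next = C + ceil(R_prev / T_hp) * C_hp
ceil(1 / 28) = ceil(0.0357) = 1
Interference = 1 * 5 = 5
R_next = 1 + 5 = 6

6


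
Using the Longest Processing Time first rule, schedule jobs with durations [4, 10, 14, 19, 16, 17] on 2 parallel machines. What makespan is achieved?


Sort jobs in decreasing order (LPT): [19, 17, 16, 14, 10, 4]
Assign each job to the least loaded machine:
  Machine 1: jobs [19, 14, 10], load = 43
  Machine 2: jobs [17, 16, 4], load = 37
Makespan = max load = 43

43


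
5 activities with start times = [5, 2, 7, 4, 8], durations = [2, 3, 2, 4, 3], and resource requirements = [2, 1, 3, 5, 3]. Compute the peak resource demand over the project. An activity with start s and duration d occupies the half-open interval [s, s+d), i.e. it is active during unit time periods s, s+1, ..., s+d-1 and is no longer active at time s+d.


Each activity i is active on [start_i, start_i + duration_i).
Compute total resource usage per time slot:
  t=0: active resources = [], total = 0
  t=1: active resources = [], total = 0
  t=2: active resources = [1], total = 1
  t=3: active resources = [1], total = 1
  t=4: active resources = [1, 5], total = 6
  t=5: active resources = [2, 5], total = 7
  t=6: active resources = [2, 5], total = 7
  t=7: active resources = [3, 5], total = 8
  t=8: active resources = [3, 3], total = 6
  t=9: active resources = [3], total = 3
  t=10: active resources = [3], total = 3
Peak resource demand = 8

8


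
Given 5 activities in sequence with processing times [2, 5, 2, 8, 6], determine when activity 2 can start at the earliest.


Activity 2 starts after activities 1 through 1 complete.
Predecessor durations: [2]
ES = 2 = 2

2


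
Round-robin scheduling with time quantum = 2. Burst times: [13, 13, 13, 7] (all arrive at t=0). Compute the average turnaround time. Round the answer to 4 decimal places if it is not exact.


Time quantum = 2
Execution trace:
  J1 runs 2 units, time = 2
  J2 runs 2 units, time = 4
  J3 runs 2 units, time = 6
  J4 runs 2 units, time = 8
  J1 runs 2 units, time = 10
  J2 runs 2 units, time = 12
  J3 runs 2 units, time = 14
  J4 runs 2 units, time = 16
  J1 runs 2 units, time = 18
  J2 runs 2 units, time = 20
  J3 runs 2 units, time = 22
  J4 runs 2 units, time = 24
  J1 runs 2 units, time = 26
  J2 runs 2 units, time = 28
  J3 runs 2 units, time = 30
  J4 runs 1 units, time = 31
  J1 runs 2 units, time = 33
  J2 runs 2 units, time = 35
  J3 runs 2 units, time = 37
  J1 runs 2 units, time = 39
  J2 runs 2 units, time = 41
  J3 runs 2 units, time = 43
  J1 runs 1 units, time = 44
  J2 runs 1 units, time = 45
  J3 runs 1 units, time = 46
Finish times: [44, 45, 46, 31]
Average turnaround = 166/4 = 41.5

41.5


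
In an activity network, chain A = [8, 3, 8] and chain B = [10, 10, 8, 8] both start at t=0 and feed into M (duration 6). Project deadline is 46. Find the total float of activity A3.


Forward pass: ES(A3) = sum of predecessors on chain A = 11
EF = ES + duration = 11 + 8 = 19
Backward pass: LF(M) = deadline = 46; LS(M) = 46 - 6 = 40
LF(A3) = LS(M) - sum(successors on chain A) = 40 - 0 = 40
LS = LF - duration = 40 - 8 = 32
Total float = LS - ES = 32 - 11 = 21

21


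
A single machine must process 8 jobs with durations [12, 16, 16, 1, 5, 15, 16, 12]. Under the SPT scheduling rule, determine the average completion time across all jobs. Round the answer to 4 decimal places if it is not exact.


Sort jobs by processing time (SPT order): [1, 5, 12, 12, 15, 16, 16, 16]
Compute completion times sequentially:
  Job 1: processing = 1, completes at 1
  Job 2: processing = 5, completes at 6
  Job 3: processing = 12, completes at 18
  Job 4: processing = 12, completes at 30
  Job 5: processing = 15, completes at 45
  Job 6: processing = 16, completes at 61
  Job 7: processing = 16, completes at 77
  Job 8: processing = 16, completes at 93
Sum of completion times = 331
Average completion time = 331/8 = 41.375

41.375


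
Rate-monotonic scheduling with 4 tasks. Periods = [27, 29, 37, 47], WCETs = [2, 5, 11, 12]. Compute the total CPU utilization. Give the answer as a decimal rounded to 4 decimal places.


Compute individual utilizations (exact fractions):
  Task 1: C/T = 2/27 (approx. 0.0741)
  Task 2: C/T = 5/29 (approx. 0.1724)
  Task 3: C/T = 11/37 (approx. 0.2973)
  Task 4: C/T = 12/47 (approx. 0.2553)
Total utilization U = 2/27 + 5/29 + 11/37 + 12/47 = 1088090/1361637
Rounded to 4 decimal places: U = 0.7991
RM (Liu & Layland) bound for 4 tasks = 0.756828; compare with U = 1088090/1361637 (approx. 0.799104)
bound < U <= 1, so the RM sufficient condition is not met (inconclusive; an exact test such as response-time analysis is needed).

0.7991


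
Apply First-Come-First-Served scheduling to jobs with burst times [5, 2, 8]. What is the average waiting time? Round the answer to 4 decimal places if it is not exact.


FCFS order (as given): [5, 2, 8]
Waiting times:
  Job 1: wait = 0
  Job 2: wait = 5
  Job 3: wait = 7
Sum of waiting times = 12
Average waiting time = 12/3 = 4.0

4.0


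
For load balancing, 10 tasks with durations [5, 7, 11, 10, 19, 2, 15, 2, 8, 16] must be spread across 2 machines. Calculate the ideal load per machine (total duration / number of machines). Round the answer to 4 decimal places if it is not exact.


Total processing time = 5 + 7 + 11 + 10 + 19 + 2 + 15 + 2 + 8 + 16 = 95
Number of machines = 2
Ideal balanced load = 95 / 2 = 47.5

47.5


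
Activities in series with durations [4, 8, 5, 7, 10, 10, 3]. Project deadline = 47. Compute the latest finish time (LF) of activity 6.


LF(activity 6) = deadline - sum of successor durations
Successors: activities 7 through 7 with durations [3]
Sum of successor durations = 3
LF = 47 - 3 = 44

44


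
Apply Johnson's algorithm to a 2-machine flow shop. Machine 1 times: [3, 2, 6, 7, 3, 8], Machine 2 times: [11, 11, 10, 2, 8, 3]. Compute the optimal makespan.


Apply Johnson's rule:
  Group 1 (a <= b): [(2, 2, 11), (1, 3, 11), (5, 3, 8), (3, 6, 10)]
  Group 2 (a > b): [(6, 8, 3), (4, 7, 2)]
Optimal job order: [2, 1, 5, 3, 6, 4]
Schedule:
  Job 2: M1 done at 2, M2 done at 13
  Job 1: M1 done at 5, M2 done at 24
  Job 5: M1 done at 8, M2 done at 32
  Job 3: M1 done at 14, M2 done at 42
  Job 6: M1 done at 22, M2 done at 45
  Job 4: M1 done at 29, M2 done at 47
Makespan = 47

47


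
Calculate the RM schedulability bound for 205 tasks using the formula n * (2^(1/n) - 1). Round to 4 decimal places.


Compute 2^(1/205) = 1.0033869285
Subtract 1: 1.0033869285 - 1 = 0.0033869285
Multiply by n: 205 * 0.0033869285 = 0.6943203425
Round to 4 dp: 0.6943

0.6943


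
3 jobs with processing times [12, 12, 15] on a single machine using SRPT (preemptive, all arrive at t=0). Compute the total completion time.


Since all jobs arrive at t=0, SRPT equals SPT ordering.
SPT order: [12, 12, 15]
Completion times:
  Job 1: p=12, C=12
  Job 2: p=12, C=24
  Job 3: p=15, C=39
Total completion time = 12 + 24 + 39 = 75

75


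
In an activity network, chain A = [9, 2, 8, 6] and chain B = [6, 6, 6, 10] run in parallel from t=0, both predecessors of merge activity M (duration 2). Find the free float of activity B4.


ES(B4) = sum of predecessors on chain B = 18
EF(B4) = ES + duration = 18 + 10 = 28
Successor of B4 is M. ES(M) = max(sum(A), sum(B)) = max(25, 28) = 28
Free float = ES(successor) - EF(current) = 28 - 28 = 0

0


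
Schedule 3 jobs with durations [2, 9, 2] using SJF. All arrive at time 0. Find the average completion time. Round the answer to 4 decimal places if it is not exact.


SJF order (ascending): [2, 2, 9]
Completion times:
  Job 1: burst=2, C=2
  Job 2: burst=2, C=4
  Job 3: burst=9, C=13
Average completion = 19/3 = 6.3333

6.3333


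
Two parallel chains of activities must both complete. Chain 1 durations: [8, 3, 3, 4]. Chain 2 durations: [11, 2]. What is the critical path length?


Path A total = 8 + 3 + 3 + 4 = 18
Path B total = 11 + 2 = 13
Critical path = longest path = max(18, 13) = 18

18


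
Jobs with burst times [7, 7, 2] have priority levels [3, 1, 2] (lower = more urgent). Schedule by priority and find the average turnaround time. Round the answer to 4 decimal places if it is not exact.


Sort by priority (ascending = highest first):
Order: [(1, 7), (2, 2), (3, 7)]
Completion times:
  Priority 1, burst=7, C=7
  Priority 2, burst=2, C=9
  Priority 3, burst=7, C=16
Average turnaround = 32/3 = 10.6667

10.6667


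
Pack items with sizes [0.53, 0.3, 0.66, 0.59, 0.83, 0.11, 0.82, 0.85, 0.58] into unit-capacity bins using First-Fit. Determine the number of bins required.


Place items sequentially using First-Fit:
  Item 0.53 -> new Bin 1
  Item 0.3 -> Bin 1 (now 0.83)
  Item 0.66 -> new Bin 2
  Item 0.59 -> new Bin 3
  Item 0.83 -> new Bin 4
  Item 0.11 -> Bin 1 (now 0.94)
  Item 0.82 -> new Bin 5
  Item 0.85 -> new Bin 6
  Item 0.58 -> new Bin 7
Total bins used = 7

7


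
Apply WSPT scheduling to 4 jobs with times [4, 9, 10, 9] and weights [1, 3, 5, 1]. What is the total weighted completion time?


Compute p/w ratios and sort ascending (WSPT): [(10, 5), (9, 3), (4, 1), (9, 1)]
Compute weighted completion times:
  Job (p=10,w=5): C=10, w*C=5*10=50
  Job (p=9,w=3): C=19, w*C=3*19=57
  Job (p=4,w=1): C=23, w*C=1*23=23
  Job (p=9,w=1): C=32, w*C=1*32=32
Total weighted completion time = 162

162


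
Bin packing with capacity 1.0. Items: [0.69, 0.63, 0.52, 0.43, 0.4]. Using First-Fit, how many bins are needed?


Place items sequentially using First-Fit:
  Item 0.69 -> new Bin 1
  Item 0.63 -> new Bin 2
  Item 0.52 -> new Bin 3
  Item 0.43 -> Bin 3 (now 0.95)
  Item 0.4 -> new Bin 4
Total bins used = 4

4


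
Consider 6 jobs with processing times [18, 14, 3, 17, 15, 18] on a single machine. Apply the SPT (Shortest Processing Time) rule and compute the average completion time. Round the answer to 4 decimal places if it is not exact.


Sort jobs by processing time (SPT order): [3, 14, 15, 17, 18, 18]
Compute completion times sequentially:
  Job 1: processing = 3, completes at 3
  Job 2: processing = 14, completes at 17
  Job 3: processing = 15, completes at 32
  Job 4: processing = 17, completes at 49
  Job 5: processing = 18, completes at 67
  Job 6: processing = 18, completes at 85
Sum of completion times = 253
Average completion time = 253/6 = 42.1667

42.1667


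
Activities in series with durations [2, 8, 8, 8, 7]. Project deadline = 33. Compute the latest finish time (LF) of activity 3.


LF(activity 3) = deadline - sum of successor durations
Successors: activities 4 through 5 with durations [8, 7]
Sum of successor durations = 15
LF = 33 - 15 = 18

18


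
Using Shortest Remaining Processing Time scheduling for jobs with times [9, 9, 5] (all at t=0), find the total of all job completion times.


Since all jobs arrive at t=0, SRPT equals SPT ordering.
SPT order: [5, 9, 9]
Completion times:
  Job 1: p=5, C=5
  Job 2: p=9, C=14
  Job 3: p=9, C=23
Total completion time = 5 + 14 + 23 = 42

42


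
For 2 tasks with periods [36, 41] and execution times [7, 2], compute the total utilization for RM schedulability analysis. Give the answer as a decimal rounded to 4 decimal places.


Compute individual utilizations (exact fractions):
  Task 1: C/T = 7/36 (approx. 0.1944)
  Task 2: C/T = 2/41 (approx. 0.0488)
Total utilization U = 7/36 + 2/41 = 359/1476
Rounded to 4 decimal places: U = 0.2432
RM (Liu & Layland) bound for 2 tasks = 0.828427; compare with U = 359/1476 (approx. 0.243225)
U <= bound, so schedulable by RM sufficient condition.

0.2432


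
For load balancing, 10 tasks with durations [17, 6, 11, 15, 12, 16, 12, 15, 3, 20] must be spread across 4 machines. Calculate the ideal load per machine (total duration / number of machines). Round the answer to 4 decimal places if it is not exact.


Total processing time = 17 + 6 + 11 + 15 + 12 + 16 + 12 + 15 + 3 + 20 = 127
Number of machines = 4
Ideal balanced load = 127 / 4 = 31.75

31.75


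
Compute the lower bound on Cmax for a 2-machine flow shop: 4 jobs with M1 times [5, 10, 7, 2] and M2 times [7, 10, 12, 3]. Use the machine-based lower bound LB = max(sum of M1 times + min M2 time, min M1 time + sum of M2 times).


LB1 = sum(M1 times) + min(M2 times) = 24 + 3 = 27
LB2 = min(M1 times) + sum(M2 times) = 2 + 32 = 34
Lower bound = max(LB1, LB2) = max(27, 34) = 34

34


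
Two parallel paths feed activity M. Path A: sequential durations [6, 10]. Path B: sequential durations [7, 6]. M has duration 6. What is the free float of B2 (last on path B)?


ES(B2) = sum of predecessors on chain B = 7
EF(B2) = ES + duration = 7 + 6 = 13
Successor of B2 is M. ES(M) = max(sum(A), sum(B)) = max(16, 13) = 16
Free float = ES(successor) - EF(current) = 16 - 13 = 3

3


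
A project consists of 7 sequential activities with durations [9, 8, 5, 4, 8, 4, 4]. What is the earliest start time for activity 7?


Activity 7 starts after activities 1 through 6 complete.
Predecessor durations: [9, 8, 5, 4, 8, 4]
ES = 9 + 8 + 5 + 4 + 8 + 4 = 38

38


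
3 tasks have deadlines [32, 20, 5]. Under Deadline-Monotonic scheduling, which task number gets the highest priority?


Sort tasks by relative deadline (ascending):
  Task 3: deadline = 5
  Task 2: deadline = 20
  Task 1: deadline = 32
Priority order (highest first): [3, 2, 1]
Highest priority task = 3

3


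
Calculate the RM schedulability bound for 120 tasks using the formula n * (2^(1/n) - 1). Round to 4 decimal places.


Compute 2^(1/120) = 1.0057929411
Subtract 1: 1.0057929411 - 1 = 0.0057929411
Multiply by n: 120 * 0.0057929411 = 0.6951529320
Round to 4 dp: 0.6952

0.6952


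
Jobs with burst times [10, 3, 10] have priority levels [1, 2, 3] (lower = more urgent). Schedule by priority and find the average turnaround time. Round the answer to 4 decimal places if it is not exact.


Sort by priority (ascending = highest first):
Order: [(1, 10), (2, 3), (3, 10)]
Completion times:
  Priority 1, burst=10, C=10
  Priority 2, burst=3, C=13
  Priority 3, burst=10, C=23
Average turnaround = 46/3 = 15.3333

15.3333


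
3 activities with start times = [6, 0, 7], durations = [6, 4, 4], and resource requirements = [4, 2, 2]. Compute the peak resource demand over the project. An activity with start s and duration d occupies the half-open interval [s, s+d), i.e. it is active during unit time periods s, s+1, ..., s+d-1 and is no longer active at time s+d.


Each activity i is active on [start_i, start_i + duration_i).
Compute total resource usage per time slot:
  t=0: active resources = [2], total = 2
  t=1: active resources = [2], total = 2
  t=2: active resources = [2], total = 2
  t=3: active resources = [2], total = 2
  t=4: active resources = [], total = 0
  t=5: active resources = [], total = 0
  t=6: active resources = [4], total = 4
  t=7: active resources = [4, 2], total = 6
  t=8: active resources = [4, 2], total = 6
  t=9: active resources = [4, 2], total = 6
  t=10: active resources = [4, 2], total = 6
  t=11: active resources = [4], total = 4
Peak resource demand = 6

6


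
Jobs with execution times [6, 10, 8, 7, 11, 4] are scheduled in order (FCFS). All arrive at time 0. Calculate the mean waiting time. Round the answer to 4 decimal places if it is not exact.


FCFS order (as given): [6, 10, 8, 7, 11, 4]
Waiting times:
  Job 1: wait = 0
  Job 2: wait = 6
  Job 3: wait = 16
  Job 4: wait = 24
  Job 5: wait = 31
  Job 6: wait = 42
Sum of waiting times = 119
Average waiting time = 119/6 = 19.8333

19.8333


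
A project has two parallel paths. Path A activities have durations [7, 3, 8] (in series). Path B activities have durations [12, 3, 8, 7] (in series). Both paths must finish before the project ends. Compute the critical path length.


Path A total = 7 + 3 + 8 = 18
Path B total = 12 + 3 + 8 + 7 = 30
Critical path = longest path = max(18, 30) = 30

30


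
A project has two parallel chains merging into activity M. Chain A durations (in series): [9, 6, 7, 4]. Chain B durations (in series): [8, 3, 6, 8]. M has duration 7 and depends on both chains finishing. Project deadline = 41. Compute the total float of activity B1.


Forward pass: ES(B1) = sum of predecessors on chain B = 0
EF = ES + duration = 0 + 8 = 8
Backward pass: LF(M) = deadline = 41; LS(M) = 41 - 7 = 34
LF(B1) = LS(M) - sum(successors on chain B) = 34 - 17 = 17
LS = LF - duration = 17 - 8 = 9
Total float = LS - ES = 9 - 0 = 9

9


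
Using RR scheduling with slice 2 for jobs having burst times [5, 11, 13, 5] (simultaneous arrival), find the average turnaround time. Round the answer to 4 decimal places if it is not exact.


Time quantum = 2
Execution trace:
  J1 runs 2 units, time = 2
  J2 runs 2 units, time = 4
  J3 runs 2 units, time = 6
  J4 runs 2 units, time = 8
  J1 runs 2 units, time = 10
  J2 runs 2 units, time = 12
  J3 runs 2 units, time = 14
  J4 runs 2 units, time = 16
  J1 runs 1 units, time = 17
  J2 runs 2 units, time = 19
  J3 runs 2 units, time = 21
  J4 runs 1 units, time = 22
  J2 runs 2 units, time = 24
  J3 runs 2 units, time = 26
  J2 runs 2 units, time = 28
  J3 runs 2 units, time = 30
  J2 runs 1 units, time = 31
  J3 runs 2 units, time = 33
  J3 runs 1 units, time = 34
Finish times: [17, 31, 34, 22]
Average turnaround = 104/4 = 26.0

26.0


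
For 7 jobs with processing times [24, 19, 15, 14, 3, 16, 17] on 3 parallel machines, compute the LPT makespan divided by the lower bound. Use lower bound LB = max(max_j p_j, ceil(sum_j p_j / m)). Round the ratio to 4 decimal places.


LPT order: [24, 19, 17, 16, 15, 14, 3]
Machine loads after assignment: [38, 34, 36]
LPT makespan = 38
Lower bound = max(max_job, ceil(total/3)) = max(24, 36) = 36
Ratio = 38 / 36 = 1.0556

1.0556


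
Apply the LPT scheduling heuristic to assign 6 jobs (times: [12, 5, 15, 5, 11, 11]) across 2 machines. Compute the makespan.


Sort jobs in decreasing order (LPT): [15, 12, 11, 11, 5, 5]
Assign each job to the least loaded machine:
  Machine 1: jobs [15, 11, 5], load = 31
  Machine 2: jobs [12, 11, 5], load = 28
Makespan = max load = 31

31


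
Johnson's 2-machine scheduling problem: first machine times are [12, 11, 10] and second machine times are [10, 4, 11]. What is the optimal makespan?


Apply Johnson's rule:
  Group 1 (a <= b): [(3, 10, 11)]
  Group 2 (a > b): [(1, 12, 10), (2, 11, 4)]
Optimal job order: [3, 1, 2]
Schedule:
  Job 3: M1 done at 10, M2 done at 21
  Job 1: M1 done at 22, M2 done at 32
  Job 2: M1 done at 33, M2 done at 37
Makespan = 37

37


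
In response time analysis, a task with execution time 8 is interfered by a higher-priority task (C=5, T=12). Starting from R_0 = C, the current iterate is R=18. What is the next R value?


R_next = C + ceil(R_prev / T_hp) * C_hp
ceil(18 / 12) = ceil(1.5) = 2
Interference = 2 * 5 = 10
R_next = 8 + 10 = 18
R_next = R_prev, so the iteration has converged (response time = 18).

18


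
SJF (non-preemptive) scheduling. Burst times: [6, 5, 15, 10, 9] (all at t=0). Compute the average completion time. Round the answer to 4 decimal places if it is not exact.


SJF order (ascending): [5, 6, 9, 10, 15]
Completion times:
  Job 1: burst=5, C=5
  Job 2: burst=6, C=11
  Job 3: burst=9, C=20
  Job 4: burst=10, C=30
  Job 5: burst=15, C=45
Average completion = 111/5 = 22.2

22.2


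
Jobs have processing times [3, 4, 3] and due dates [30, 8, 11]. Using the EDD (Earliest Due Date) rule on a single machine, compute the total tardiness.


Sort by due date (EDD order): [(4, 8), (3, 11), (3, 30)]
Compute completion times and tardiness:
  Job 1: p=4, d=8, C=4, tardiness=max(0,4-8)=0
  Job 2: p=3, d=11, C=7, tardiness=max(0,7-11)=0
  Job 3: p=3, d=30, C=10, tardiness=max(0,10-30)=0
Total tardiness = 0

0


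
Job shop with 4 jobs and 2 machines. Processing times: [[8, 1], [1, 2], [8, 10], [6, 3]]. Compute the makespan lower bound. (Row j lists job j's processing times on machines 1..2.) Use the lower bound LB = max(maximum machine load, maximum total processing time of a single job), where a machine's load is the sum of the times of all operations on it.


Machine loads:
  Machine 1: 8 + 1 + 8 + 6 = 23
  Machine 2: 1 + 2 + 10 + 3 = 16
Max machine load = 23
Job totals:
  Job 1: 9
  Job 2: 3
  Job 3: 18
  Job 4: 9
Max job total = 18
Lower bound = max(23, 18) = 23

23


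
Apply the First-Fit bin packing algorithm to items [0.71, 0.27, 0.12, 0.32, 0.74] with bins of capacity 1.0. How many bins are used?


Place items sequentially using First-Fit:
  Item 0.71 -> new Bin 1
  Item 0.27 -> Bin 1 (now 0.98)
  Item 0.12 -> new Bin 2
  Item 0.32 -> Bin 2 (now 0.44)
  Item 0.74 -> new Bin 3
Total bins used = 3

3


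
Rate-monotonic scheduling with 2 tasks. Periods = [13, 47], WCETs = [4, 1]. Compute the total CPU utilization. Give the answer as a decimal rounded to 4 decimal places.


Compute individual utilizations (exact fractions):
  Task 1: C/T = 4/13 (approx. 0.3077)
  Task 2: C/T = 1/47 (approx. 0.0213)
Total utilization U = 4/13 + 1/47 = 201/611
Rounded to 4 decimal places: U = 0.3290
RM (Liu & Layland) bound for 2 tasks = 0.828427; compare with U = 201/611 (approx. 0.328969)
U <= bound, so schedulable by RM sufficient condition.

0.3290


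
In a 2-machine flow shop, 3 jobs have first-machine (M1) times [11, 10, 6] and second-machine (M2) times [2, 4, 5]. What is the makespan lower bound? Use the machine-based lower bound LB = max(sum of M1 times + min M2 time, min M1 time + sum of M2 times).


LB1 = sum(M1 times) + min(M2 times) = 27 + 2 = 29
LB2 = min(M1 times) + sum(M2 times) = 6 + 11 = 17
Lower bound = max(LB1, LB2) = max(29, 17) = 29

29


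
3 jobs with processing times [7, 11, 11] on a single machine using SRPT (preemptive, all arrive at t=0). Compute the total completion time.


Since all jobs arrive at t=0, SRPT equals SPT ordering.
SPT order: [7, 11, 11]
Completion times:
  Job 1: p=7, C=7
  Job 2: p=11, C=18
  Job 3: p=11, C=29
Total completion time = 7 + 18 + 29 = 54

54


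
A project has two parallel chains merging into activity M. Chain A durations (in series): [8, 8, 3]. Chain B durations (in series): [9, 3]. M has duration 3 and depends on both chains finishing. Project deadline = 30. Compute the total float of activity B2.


Forward pass: ES(B2) = sum of predecessors on chain B = 9
EF = ES + duration = 9 + 3 = 12
Backward pass: LF(M) = deadline = 30; LS(M) = 30 - 3 = 27
LF(B2) = LS(M) - sum(successors on chain B) = 27 - 0 = 27
LS = LF - duration = 27 - 3 = 24
Total float = LS - ES = 24 - 9 = 15

15


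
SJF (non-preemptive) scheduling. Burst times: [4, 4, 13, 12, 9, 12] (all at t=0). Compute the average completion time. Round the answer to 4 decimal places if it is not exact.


SJF order (ascending): [4, 4, 9, 12, 12, 13]
Completion times:
  Job 1: burst=4, C=4
  Job 2: burst=4, C=8
  Job 3: burst=9, C=17
  Job 4: burst=12, C=29
  Job 5: burst=12, C=41
  Job 6: burst=13, C=54
Average completion = 153/6 = 25.5

25.5


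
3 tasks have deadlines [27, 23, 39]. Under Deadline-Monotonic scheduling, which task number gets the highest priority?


Sort tasks by relative deadline (ascending):
  Task 2: deadline = 23
  Task 1: deadline = 27
  Task 3: deadline = 39
Priority order (highest first): [2, 1, 3]
Highest priority task = 2

2


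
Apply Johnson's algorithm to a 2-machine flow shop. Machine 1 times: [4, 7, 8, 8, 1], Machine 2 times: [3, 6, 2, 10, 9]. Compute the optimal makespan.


Apply Johnson's rule:
  Group 1 (a <= b): [(5, 1, 9), (4, 8, 10)]
  Group 2 (a > b): [(2, 7, 6), (1, 4, 3), (3, 8, 2)]
Optimal job order: [5, 4, 2, 1, 3]
Schedule:
  Job 5: M1 done at 1, M2 done at 10
  Job 4: M1 done at 9, M2 done at 20
  Job 2: M1 done at 16, M2 done at 26
  Job 1: M1 done at 20, M2 done at 29
  Job 3: M1 done at 28, M2 done at 31
Makespan = 31

31


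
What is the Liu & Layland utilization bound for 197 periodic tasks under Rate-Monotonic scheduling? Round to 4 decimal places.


Compute 2^(1/197) = 1.0035247108
Subtract 1: 1.0035247108 - 1 = 0.0035247108
Multiply by n: 197 * 0.0035247108 = 0.6943680276
Round to 4 dp: 0.6944

0.6944


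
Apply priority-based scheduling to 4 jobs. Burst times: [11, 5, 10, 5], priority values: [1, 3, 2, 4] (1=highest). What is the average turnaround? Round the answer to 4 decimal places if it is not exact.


Sort by priority (ascending = highest first):
Order: [(1, 11), (2, 10), (3, 5), (4, 5)]
Completion times:
  Priority 1, burst=11, C=11
  Priority 2, burst=10, C=21
  Priority 3, burst=5, C=26
  Priority 4, burst=5, C=31
Average turnaround = 89/4 = 22.25

22.25


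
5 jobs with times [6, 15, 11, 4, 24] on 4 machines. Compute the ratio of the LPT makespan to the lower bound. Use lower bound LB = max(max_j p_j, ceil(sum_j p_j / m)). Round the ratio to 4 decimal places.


LPT order: [24, 15, 11, 6, 4]
Machine loads after assignment: [24, 15, 11, 10]
LPT makespan = 24
Lower bound = max(max_job, ceil(total/4)) = max(24, 15) = 24
Ratio = 24 / 24 = 1.0

1.0


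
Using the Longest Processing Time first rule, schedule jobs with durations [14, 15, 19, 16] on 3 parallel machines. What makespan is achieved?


Sort jobs in decreasing order (LPT): [19, 16, 15, 14]
Assign each job to the least loaded machine:
  Machine 1: jobs [19], load = 19
  Machine 2: jobs [16], load = 16
  Machine 3: jobs [15, 14], load = 29
Makespan = max load = 29

29


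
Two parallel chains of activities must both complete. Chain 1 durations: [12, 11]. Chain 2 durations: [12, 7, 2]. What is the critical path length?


Path A total = 12 + 11 = 23
Path B total = 12 + 7 + 2 = 21
Critical path = longest path = max(23, 21) = 23

23


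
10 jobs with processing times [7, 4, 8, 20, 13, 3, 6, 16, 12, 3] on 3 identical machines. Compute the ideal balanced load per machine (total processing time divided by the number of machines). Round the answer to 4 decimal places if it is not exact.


Total processing time = 7 + 4 + 8 + 20 + 13 + 3 + 6 + 16 + 12 + 3 = 92
Number of machines = 3
Ideal balanced load = 92 / 3 = 30.6667

30.6667


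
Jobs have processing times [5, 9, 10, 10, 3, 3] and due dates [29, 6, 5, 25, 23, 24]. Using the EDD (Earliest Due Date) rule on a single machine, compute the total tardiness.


Sort by due date (EDD order): [(10, 5), (9, 6), (3, 23), (3, 24), (10, 25), (5, 29)]
Compute completion times and tardiness:
  Job 1: p=10, d=5, C=10, tardiness=max(0,10-5)=5
  Job 2: p=9, d=6, C=19, tardiness=max(0,19-6)=13
  Job 3: p=3, d=23, C=22, tardiness=max(0,22-23)=0
  Job 4: p=3, d=24, C=25, tardiness=max(0,25-24)=1
  Job 5: p=10, d=25, C=35, tardiness=max(0,35-25)=10
  Job 6: p=5, d=29, C=40, tardiness=max(0,40-29)=11
Total tardiness = 40

40


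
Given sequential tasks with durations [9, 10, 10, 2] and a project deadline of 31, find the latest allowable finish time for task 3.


LF(activity 3) = deadline - sum of successor durations
Successors: activities 4 through 4 with durations [2]
Sum of successor durations = 2
LF = 31 - 2 = 29

29


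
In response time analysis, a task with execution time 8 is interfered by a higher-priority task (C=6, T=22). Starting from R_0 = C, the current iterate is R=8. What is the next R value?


R_next = C + ceil(R_prev / T_hp) * C_hp
ceil(8 / 22) = ceil(0.3636) = 1
Interference = 1 * 6 = 6
R_next = 8 + 6 = 14

14


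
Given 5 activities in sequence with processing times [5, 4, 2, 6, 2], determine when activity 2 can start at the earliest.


Activity 2 starts after activities 1 through 1 complete.
Predecessor durations: [5]
ES = 5 = 5

5


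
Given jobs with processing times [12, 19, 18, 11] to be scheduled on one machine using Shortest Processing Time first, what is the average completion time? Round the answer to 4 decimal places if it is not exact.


Sort jobs by processing time (SPT order): [11, 12, 18, 19]
Compute completion times sequentially:
  Job 1: processing = 11, completes at 11
  Job 2: processing = 12, completes at 23
  Job 3: processing = 18, completes at 41
  Job 4: processing = 19, completes at 60
Sum of completion times = 135
Average completion time = 135/4 = 33.75

33.75


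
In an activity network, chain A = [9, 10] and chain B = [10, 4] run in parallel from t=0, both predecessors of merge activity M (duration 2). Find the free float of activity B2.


ES(B2) = sum of predecessors on chain B = 10
EF(B2) = ES + duration = 10 + 4 = 14
Successor of B2 is M. ES(M) = max(sum(A), sum(B)) = max(19, 14) = 19
Free float = ES(successor) - EF(current) = 19 - 14 = 5

5


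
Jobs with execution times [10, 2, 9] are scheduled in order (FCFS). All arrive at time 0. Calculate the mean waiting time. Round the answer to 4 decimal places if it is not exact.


FCFS order (as given): [10, 2, 9]
Waiting times:
  Job 1: wait = 0
  Job 2: wait = 10
  Job 3: wait = 12
Sum of waiting times = 22
Average waiting time = 22/3 = 7.3333

7.3333


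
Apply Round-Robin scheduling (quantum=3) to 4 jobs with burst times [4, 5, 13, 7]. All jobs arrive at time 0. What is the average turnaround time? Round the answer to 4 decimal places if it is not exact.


Time quantum = 3
Execution trace:
  J1 runs 3 units, time = 3
  J2 runs 3 units, time = 6
  J3 runs 3 units, time = 9
  J4 runs 3 units, time = 12
  J1 runs 1 units, time = 13
  J2 runs 2 units, time = 15
  J3 runs 3 units, time = 18
  J4 runs 3 units, time = 21
  J3 runs 3 units, time = 24
  J4 runs 1 units, time = 25
  J3 runs 3 units, time = 28
  J3 runs 1 units, time = 29
Finish times: [13, 15, 29, 25]
Average turnaround = 82/4 = 20.5

20.5


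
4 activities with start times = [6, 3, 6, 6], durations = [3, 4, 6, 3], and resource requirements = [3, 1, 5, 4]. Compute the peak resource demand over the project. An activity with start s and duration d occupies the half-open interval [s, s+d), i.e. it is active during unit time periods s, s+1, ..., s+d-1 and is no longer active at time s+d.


Each activity i is active on [start_i, start_i + duration_i).
Compute total resource usage per time slot:
  t=0: active resources = [], total = 0
  t=1: active resources = [], total = 0
  t=2: active resources = [], total = 0
  t=3: active resources = [1], total = 1
  t=4: active resources = [1], total = 1
  t=5: active resources = [1], total = 1
  t=6: active resources = [3, 1, 5, 4], total = 13
  t=7: active resources = [3, 5, 4], total = 12
  t=8: active resources = [3, 5, 4], total = 12
  t=9: active resources = [5], total = 5
  t=10: active resources = [5], total = 5
  t=11: active resources = [5], total = 5
Peak resource demand = 13

13


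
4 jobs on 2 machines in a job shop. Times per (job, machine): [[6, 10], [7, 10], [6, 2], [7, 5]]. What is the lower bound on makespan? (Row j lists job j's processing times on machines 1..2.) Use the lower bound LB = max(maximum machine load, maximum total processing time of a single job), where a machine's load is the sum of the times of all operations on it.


Machine loads:
  Machine 1: 6 + 7 + 6 + 7 = 26
  Machine 2: 10 + 10 + 2 + 5 = 27
Max machine load = 27
Job totals:
  Job 1: 16
  Job 2: 17
  Job 3: 8
  Job 4: 12
Max job total = 17
Lower bound = max(27, 17) = 27

27


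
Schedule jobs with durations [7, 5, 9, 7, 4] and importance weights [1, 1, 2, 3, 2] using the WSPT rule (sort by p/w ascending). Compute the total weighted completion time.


Compute p/w ratios and sort ascending (WSPT): [(4, 2), (7, 3), (9, 2), (5, 1), (7, 1)]
Compute weighted completion times:
  Job (p=4,w=2): C=4, w*C=2*4=8
  Job (p=7,w=3): C=11, w*C=3*11=33
  Job (p=9,w=2): C=20, w*C=2*20=40
  Job (p=5,w=1): C=25, w*C=1*25=25
  Job (p=7,w=1): C=32, w*C=1*32=32
Total weighted completion time = 138

138


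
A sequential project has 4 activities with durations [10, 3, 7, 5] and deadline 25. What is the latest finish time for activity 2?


LF(activity 2) = deadline - sum of successor durations
Successors: activities 3 through 4 with durations [7, 5]
Sum of successor durations = 12
LF = 25 - 12 = 13

13
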